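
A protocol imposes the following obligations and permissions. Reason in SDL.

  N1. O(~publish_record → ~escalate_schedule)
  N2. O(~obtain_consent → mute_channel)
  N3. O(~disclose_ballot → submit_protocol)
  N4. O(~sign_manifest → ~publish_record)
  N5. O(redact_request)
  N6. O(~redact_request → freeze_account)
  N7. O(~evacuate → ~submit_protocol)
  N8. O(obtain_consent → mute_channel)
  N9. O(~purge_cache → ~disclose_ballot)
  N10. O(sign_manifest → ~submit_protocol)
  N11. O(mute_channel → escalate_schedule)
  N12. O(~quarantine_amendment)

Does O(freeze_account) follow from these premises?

Premise 6 is O(~redact_request → freeze_account), but O(~redact_request) is not derivable from the premises, so it does not yield O(freeze_account).
No other premise forces O(freeze_account). An ideal world satisfying every premise can still have freeze_account false, so O(freeze_account) is not derivable.

No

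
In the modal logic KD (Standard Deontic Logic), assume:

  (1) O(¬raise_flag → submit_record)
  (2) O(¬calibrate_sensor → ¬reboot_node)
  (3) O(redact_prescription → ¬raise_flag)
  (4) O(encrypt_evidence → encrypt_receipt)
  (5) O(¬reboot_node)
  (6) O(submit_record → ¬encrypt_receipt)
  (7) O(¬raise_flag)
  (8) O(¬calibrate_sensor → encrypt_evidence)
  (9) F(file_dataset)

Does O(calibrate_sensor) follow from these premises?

Yes

Premise 7 gives O(¬raise_flag).
With premise 1, O(¬raise_flag → submit_record), the K-axiom yields O(submit_record).
From O(submit_record) and premise 6, O(submit_record → ¬encrypt_receipt), we obtain O(¬encrypt_receipt).
Premise 4 is O(encrypt_evidence → encrypt_receipt); contrapositively O(¬encrypt_receipt → ¬encrypt_evidence). Since O(¬encrypt_receipt) holds, K gives O(¬encrypt_evidence).
Premise 8, O(¬calibrate_sensor → encrypt_evidence), contraposes to O(¬encrypt_evidence → calibrate_sensor); with O(¬encrypt_evidence) we get O(calibrate_sensor).
Premises 2, 3, 5, 9 do not contribute to this derivation.
So O(calibrate_sensor) follows.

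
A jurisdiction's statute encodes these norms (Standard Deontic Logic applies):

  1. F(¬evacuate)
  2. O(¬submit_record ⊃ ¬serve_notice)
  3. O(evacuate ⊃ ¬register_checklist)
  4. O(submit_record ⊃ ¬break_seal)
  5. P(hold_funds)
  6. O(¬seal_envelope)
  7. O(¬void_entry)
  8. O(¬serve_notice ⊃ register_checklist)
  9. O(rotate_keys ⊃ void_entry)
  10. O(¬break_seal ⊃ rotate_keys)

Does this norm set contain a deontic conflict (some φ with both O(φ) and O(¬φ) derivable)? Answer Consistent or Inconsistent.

F(¬evacuate) at premise 1 means O(evacuate).
From O(evacuate) and premise 3, O(evacuate ⊃ ¬register_checklist), we obtain O(¬register_checklist).
Premise 8, O(¬serve_notice ⊃ register_checklist), contraposes to O(¬register_checklist ⊃ serve_notice); with O(¬register_checklist) we get O(serve_notice).
Premise 2, O(¬submit_record ⊃ ¬serve_notice), contraposes to O(serve_notice ⊃ submit_record); with O(serve_notice) we get O(submit_record).
From O(submit_record) and premise 4, O(submit_record ⊃ ¬break_seal), we obtain O(¬break_seal).
Premise 10 is O(¬break_seal ⊃ rotate_keys); since O(¬break_seal), deontic closure gives O(rotate_keys).
Applying K to premise 9 (O(rotate_keys ⊃ void_entry)) and O(rotate_keys) yields O(void_entry).
However, premise 7 gives O(¬void_entry).
We now have both O(void_entry) and O(¬void_entry) — void_entry is simultaneously obligatory and forbidden, violating the D-axiom.

Inconsistent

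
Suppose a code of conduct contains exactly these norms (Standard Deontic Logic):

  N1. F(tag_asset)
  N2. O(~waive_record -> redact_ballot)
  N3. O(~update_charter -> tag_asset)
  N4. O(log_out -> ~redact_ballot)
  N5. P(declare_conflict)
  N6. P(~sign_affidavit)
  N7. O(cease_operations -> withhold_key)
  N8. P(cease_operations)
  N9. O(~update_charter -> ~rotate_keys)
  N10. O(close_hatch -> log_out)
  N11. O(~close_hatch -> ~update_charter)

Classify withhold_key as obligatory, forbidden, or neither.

Neither

Premise 7 is O(cease_operations -> withhold_key), but O(cease_operations) is not derivable from the premises (the permission P(cease_operations) asserts only ~O(~cease_operations), not O(cease_operations)), so it does not yield O(withhold_key).
No premise or chain of K-axiom applications forces O(withhold_key), and none forces O(~withhold_key). So withhold_key is neither obligatory nor forbidden under these norms.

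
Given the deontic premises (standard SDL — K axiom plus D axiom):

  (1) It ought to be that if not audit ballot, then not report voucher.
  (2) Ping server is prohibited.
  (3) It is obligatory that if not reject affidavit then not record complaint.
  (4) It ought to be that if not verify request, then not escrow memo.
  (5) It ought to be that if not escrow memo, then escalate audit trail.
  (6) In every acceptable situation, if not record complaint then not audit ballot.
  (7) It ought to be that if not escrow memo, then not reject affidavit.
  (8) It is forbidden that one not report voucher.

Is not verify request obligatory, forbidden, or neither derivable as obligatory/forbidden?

Premise 8, F(¬report_voucher), is equivalent to O(report_voucher).
The contrapositive of premise 1 (O(¬audit_ballot → ¬report_voucher)) is O(report_voucher → audit_ballot), and O(report_voucher) is already established, so O(audit_ballot).
Premise 6, O(¬record_complaint → ¬audit_ballot), contraposes to O(audit_ballot → record_complaint); with O(audit_ballot) we get O(record_complaint).
The contrapositive of premise 3 (O(¬reject_affidavit → ¬record_complaint)) is O(record_complaint → reject_affidavit), and O(record_complaint) is already established, so O(reject_affidavit).
The contrapositive of premise 7 (O(¬escrow_memo → ¬reject_affidavit)) is O(reject_affidavit → escrow_memo), and O(reject_affidavit) is already established, so O(escrow_memo).
Premise 4, O(¬verify_request → ¬escrow_memo), contraposes to O(escrow_memo → verify_request); with O(escrow_memo) we get O(verify_request).
Premises 2, 5 do not contribute to this derivation.
Thus O(verify_request), which is F(¬verify_request): ¬verify_request is forbidden.

Forbidden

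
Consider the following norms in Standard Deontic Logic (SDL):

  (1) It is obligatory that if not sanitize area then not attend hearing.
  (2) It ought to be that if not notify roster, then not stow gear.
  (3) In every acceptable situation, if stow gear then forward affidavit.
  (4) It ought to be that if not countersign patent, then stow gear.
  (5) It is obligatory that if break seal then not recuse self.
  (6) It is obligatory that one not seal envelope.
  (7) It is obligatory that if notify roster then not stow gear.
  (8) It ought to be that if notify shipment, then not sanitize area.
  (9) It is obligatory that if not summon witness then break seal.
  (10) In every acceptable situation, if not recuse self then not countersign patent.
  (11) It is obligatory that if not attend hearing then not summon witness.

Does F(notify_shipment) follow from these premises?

Yes

Premises 2 and 7 cover both cases: O(¬notify_roster → ¬stow_gear) and O(notify_roster → ¬stow_gear). Since ¬notify_roster ∨ notify_roster is a tautology, O(¬stow_gear) follows.
Premise 4 is O(¬countersign_patent → stow_gear); contrapositively O(¬stow_gear → countersign_patent). Since O(¬stow_gear) holds, K gives O(countersign_patent).
The contrapositive of premise 10 (O(¬recuse_self → ¬countersign_patent)) is O(countersign_patent → recuse_self), and O(countersign_patent) is already established, so O(recuse_self).
Premise 5, O(break_seal → ¬recuse_self), contraposes to O(recuse_self → ¬break_seal); with O(recuse_self) we get O(¬break_seal).
Premise 9 is O(¬summon_witness → break_seal); contrapositively O(¬break_seal → summon_witness). Since O(¬break_seal) holds, K gives O(summon_witness).
Premise 11 is O(¬attend_hearing → ¬summon_witness); contrapositively O(summon_witness → attend_hearing). Since O(summon_witness) holds, K gives O(attend_hearing).
Premise 1 is O(¬sanitize_area → ¬attend_hearing); contrapositively O(attend_hearing → sanitize_area). Since O(attend_hearing) holds, K gives O(sanitize_area).
Premise 8 is O(notify_shipment → ¬sanitize_area); contrapositively O(sanitize_area → ¬notify_shipment). Since O(sanitize_area) holds, K gives O(¬notify_shipment).
Premises 3, 6 do not contribute to this derivation.
So O(¬notify_shipment) holds, i.e. F(notify_shipment). The claim follows.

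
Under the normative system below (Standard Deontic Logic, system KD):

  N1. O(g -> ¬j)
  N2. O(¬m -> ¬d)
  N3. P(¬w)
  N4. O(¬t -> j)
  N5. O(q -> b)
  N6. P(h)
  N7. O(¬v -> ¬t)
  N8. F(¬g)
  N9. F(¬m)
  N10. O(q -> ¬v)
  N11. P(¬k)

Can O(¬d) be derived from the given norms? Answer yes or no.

No

Premise 2 is O(¬m -> ¬d), but O(¬m) is not derivable from the premises, so it does not yield O(¬d).
No other premise forces O(¬d). An ideal world satisfying every premise can still have ¬d false, so O(¬d) is not derivable.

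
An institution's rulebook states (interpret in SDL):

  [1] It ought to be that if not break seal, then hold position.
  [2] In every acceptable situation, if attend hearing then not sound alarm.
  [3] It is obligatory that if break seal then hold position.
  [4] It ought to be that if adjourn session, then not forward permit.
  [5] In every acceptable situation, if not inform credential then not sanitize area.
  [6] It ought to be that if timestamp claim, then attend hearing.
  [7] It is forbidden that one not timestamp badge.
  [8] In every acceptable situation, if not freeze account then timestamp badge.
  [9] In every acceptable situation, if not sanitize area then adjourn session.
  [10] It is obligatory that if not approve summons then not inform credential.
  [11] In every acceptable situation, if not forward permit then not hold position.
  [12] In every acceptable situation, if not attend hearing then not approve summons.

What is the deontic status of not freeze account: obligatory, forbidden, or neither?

Neither

Premise 8 is O(¬freeze_account → timestamp_badge); even if O(timestamp_badge) held, inferring O(¬freeze_account) would be affirming the consequent — invalid.
No premise or chain of K-axiom applications forces O(¬freeze_account), and none forces O(freeze_account). So ¬freeze_account is neither obligatory nor forbidden under these norms.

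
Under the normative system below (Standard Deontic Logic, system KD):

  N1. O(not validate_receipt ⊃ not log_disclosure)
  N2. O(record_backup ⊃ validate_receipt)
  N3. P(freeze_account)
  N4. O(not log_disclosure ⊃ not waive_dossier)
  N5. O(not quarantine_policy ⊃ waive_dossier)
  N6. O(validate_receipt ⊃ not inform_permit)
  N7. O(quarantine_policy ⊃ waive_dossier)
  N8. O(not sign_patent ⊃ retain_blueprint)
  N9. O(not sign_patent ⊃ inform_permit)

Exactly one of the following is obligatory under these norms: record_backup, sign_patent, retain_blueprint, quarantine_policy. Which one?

By case analysis on quarantine_policy: premise 7 gives O(quarantine_policy ⊃ waive_dossier) and premise 5 gives O(not quarantine_policy ⊃ waive_dossier), so O(waive_dossier) either way.
Premise 4, O(not log_disclosure ⊃ not waive_dossier), contraposes to O(waive_dossier ⊃ log_disclosure); with O(waive_dossier) we get O(log_disclosure).
The contrapositive of premise 1 (O(not validate_receipt ⊃ not log_disclosure)) is O(log_disclosure ⊃ validate_receipt), and O(log_disclosure) is already established, so O(validate_receipt).
Premise 6 is O(validate_receipt ⊃ not inform_permit); since O(validate_receipt), deontic closure gives O(not inform_permit).
The contrapositive of premise 9 (O(not sign_patent ⊃ inform_permit)) is O(not inform_permit ⊃ sign_patent), and O(not inform_permit) is already established, so O(sign_patent).
So O(sign_patent) holds — sign_patent is obligatory. None of the other listed options is made obligatory by any chain of premises.

sign_patent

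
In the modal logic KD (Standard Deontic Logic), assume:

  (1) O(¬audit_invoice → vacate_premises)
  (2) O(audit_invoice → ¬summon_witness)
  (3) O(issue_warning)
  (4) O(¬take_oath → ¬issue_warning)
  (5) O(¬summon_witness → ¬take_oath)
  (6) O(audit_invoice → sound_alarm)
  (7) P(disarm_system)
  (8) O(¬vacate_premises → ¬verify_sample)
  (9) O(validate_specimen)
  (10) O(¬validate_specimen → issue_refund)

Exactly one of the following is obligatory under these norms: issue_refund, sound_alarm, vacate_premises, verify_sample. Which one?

From premise 3 we have O(issue_warning).
The contrapositive of premise 4 (O(¬take_oath → ¬issue_warning)) is O(issue_warning → take_oath), and O(issue_warning) is already established, so O(take_oath).
Premise 5 is O(¬summon_witness → ¬take_oath); contrapositively O(take_oath → summon_witness). Since O(take_oath) holds, K gives O(summon_witness).
Premise 2, O(audit_invoice → ¬summon_witness), contraposes to O(summon_witness → ¬audit_invoice); with O(summon_witness) we get O(¬audit_invoice).
From O(¬audit_invoice) and premise 1, O(¬audit_invoice → vacate_premises), we obtain O(vacate_premises).
So O(vacate_premises) holds — vacate_premises is obligatory. None of the other listed options is made obligatory by any chain of premises.

vacate_premises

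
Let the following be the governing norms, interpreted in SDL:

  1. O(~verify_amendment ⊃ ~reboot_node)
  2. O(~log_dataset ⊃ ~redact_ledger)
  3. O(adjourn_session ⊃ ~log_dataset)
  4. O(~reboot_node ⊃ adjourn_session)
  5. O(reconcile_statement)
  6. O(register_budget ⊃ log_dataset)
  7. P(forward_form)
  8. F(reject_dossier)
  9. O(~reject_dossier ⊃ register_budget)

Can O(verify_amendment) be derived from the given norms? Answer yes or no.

Yes

F(reject_dossier) at premise 8 means O(~reject_dossier).
From O(~reject_dossier) and premise 9, O(~reject_dossier ⊃ register_budget), we obtain O(register_budget).
With premise 6, O(register_budget ⊃ log_dataset), the K-axiom yields O(log_dataset).
Premise 3, O(adjourn_session ⊃ ~log_dataset), contraposes to O(log_dataset ⊃ ~adjourn_session); with O(log_dataset) we get O(~adjourn_session).
The contrapositive of premise 4 (O(~reboot_node ⊃ adjourn_session)) is O(~adjourn_session ⊃ reboot_node), and O(~adjourn_session) is already established, so O(reboot_node).
Premise 1, O(~verify_amendment ⊃ ~reboot_node), contraposes to O(reboot_node ⊃ verify_amendment); with O(reboot_node) we get O(verify_amendment).
Premises 2, 5, 7 do not contribute to this derivation.
So O(verify_amendment) follows.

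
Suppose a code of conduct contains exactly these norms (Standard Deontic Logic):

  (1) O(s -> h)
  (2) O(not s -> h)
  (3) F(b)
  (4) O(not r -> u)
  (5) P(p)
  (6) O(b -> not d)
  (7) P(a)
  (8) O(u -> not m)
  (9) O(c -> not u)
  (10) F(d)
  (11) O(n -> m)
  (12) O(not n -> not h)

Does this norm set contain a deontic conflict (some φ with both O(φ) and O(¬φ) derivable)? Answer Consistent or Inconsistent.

Consistent

Premise 6 is O(b -> not d); even if O(not d) held, inferring O(b) would be affirming the consequent — invalid.
So O(b) is not derivable, and the apparent clash with O(not b) does not arise.
A world satisfying every obligation exists (e.g. a=false, b=false, c=false, d=false, h=true, m=true, n=true, p=false, r=true, s=false, u=false); no atom is both obligatory and forbidden, so the set is consistent.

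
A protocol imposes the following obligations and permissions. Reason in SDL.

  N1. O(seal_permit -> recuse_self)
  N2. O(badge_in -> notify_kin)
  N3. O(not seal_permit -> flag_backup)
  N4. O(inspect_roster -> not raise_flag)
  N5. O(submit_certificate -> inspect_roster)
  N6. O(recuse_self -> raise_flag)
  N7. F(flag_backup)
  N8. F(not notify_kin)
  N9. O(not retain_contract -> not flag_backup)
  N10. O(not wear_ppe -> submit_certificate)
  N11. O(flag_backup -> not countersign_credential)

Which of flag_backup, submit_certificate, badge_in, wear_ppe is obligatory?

Premise 7, F(flag_backup), is equivalent to O(not flag_backup).
The contrapositive of premise 3 (O(not seal_permit -> flag_backup)) is O(not flag_backup -> seal_permit), and O(not flag_backup) is already established, so O(seal_permit).
Applying K to premise 1 (O(seal_permit -> recuse_self)) and O(seal_permit) yields O(recuse_self).
From O(recuse_self) and premise 6, O(recuse_self -> raise_flag), we obtain O(raise_flag).
Premise 4 is O(inspect_roster -> not raise_flag); contrapositively O(raise_flag -> not inspect_roster). Since O(raise_flag) holds, K gives O(not inspect_roster).
The contrapositive of premise 5 (O(submit_certificate -> inspect_roster)) is O(not inspect_roster -> not submit_certificate), and O(not inspect_roster) is already established, so O(not submit_certificate).
The contrapositive of premise 10 (O(not wear_ppe -> submit_certificate)) is O(not submit_certificate -> wear_ppe), and O(not submit_certificate) is already established, so O(wear_ppe).
So O(wear_ppe) holds — wear_ppe is obligatory. None of the other listed options is made obligatory by any chain of premises.

wear_ppe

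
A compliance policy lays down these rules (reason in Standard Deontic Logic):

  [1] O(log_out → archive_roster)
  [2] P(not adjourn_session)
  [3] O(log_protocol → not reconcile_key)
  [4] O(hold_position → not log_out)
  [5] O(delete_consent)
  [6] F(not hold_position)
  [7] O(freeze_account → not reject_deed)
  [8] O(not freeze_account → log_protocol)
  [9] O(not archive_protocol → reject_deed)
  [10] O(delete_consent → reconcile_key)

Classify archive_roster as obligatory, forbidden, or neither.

Premise 1 is O(log_out → archive_roster), but O(log_out) is not derivable from the premises, so it does not yield O(archive_roster).
No premise or chain of K-axiom applications forces O(archive_roster), and none forces O(not archive_roster). So archive_roster is neither obligatory nor forbidden under these norms.

Neither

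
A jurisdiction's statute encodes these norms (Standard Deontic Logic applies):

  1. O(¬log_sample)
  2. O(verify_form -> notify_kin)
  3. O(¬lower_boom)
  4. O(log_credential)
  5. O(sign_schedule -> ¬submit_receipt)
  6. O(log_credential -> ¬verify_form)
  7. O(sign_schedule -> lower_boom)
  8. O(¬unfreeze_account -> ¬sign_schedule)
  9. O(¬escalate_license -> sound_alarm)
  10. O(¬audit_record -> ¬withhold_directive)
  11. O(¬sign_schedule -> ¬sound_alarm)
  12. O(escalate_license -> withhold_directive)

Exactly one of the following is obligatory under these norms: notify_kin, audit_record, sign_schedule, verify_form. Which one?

audit_record

Premise 3 states O(¬lower_boom) outright.
Premise 7 is O(sign_schedule -> lower_boom); contrapositively O(¬lower_boom -> ¬sign_schedule). Since O(¬lower_boom) holds, K gives O(¬sign_schedule).
From O(¬sign_schedule) and premise 11, O(¬sign_schedule -> ¬sound_alarm), we obtain O(¬sound_alarm).
Premise 9, O(¬escalate_license -> sound_alarm), contraposes to O(¬sound_alarm -> escalate_license); with O(¬sound_alarm) we get O(escalate_license).
From O(escalate_license) and premise 12, O(escalate_license -> withhold_directive), we obtain O(withhold_directive).
Premise 10 is O(¬audit_record -> ¬withhold_directive); contrapositively O(withhold_directive -> audit_record). Since O(withhold_directive) holds, K gives O(audit_record).
So O(audit_record) holds — audit_record is obligatory. None of the other listed options is made obligatory by any chain of premises.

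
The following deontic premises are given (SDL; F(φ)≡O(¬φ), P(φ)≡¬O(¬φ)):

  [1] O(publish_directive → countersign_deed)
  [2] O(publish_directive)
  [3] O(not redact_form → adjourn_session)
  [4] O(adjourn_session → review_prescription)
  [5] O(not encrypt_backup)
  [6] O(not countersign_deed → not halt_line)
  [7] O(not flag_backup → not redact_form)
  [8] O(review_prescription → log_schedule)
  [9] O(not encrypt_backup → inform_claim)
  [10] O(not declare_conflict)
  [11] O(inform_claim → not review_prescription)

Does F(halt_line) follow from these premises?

No

Premise 6 is O(not countersign_deed → not halt_line), but O(not countersign_deed) is not derivable from the premises, so it does not yield O(not halt_line).
No other premise forces O(not halt_line). An ideal world satisfying every premise can still have halt_line true, so F(halt_line) is not derivable.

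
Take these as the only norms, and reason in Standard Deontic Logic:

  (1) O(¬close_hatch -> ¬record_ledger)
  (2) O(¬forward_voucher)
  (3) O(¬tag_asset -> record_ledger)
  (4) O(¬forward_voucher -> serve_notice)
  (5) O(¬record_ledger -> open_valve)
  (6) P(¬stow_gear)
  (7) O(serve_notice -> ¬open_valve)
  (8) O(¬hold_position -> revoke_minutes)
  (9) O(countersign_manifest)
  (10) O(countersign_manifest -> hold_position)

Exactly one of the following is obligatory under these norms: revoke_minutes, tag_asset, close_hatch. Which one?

Premise 2 gives O(¬forward_voucher).
Premise 4 is O(¬forward_voucher -> serve_notice); since O(¬forward_voucher), deontic closure gives O(serve_notice).
Premise 7 is O(serve_notice -> ¬open_valve); since O(serve_notice), deontic closure gives O(¬open_valve).
The contrapositive of premise 5 (O(¬record_ledger -> open_valve)) is O(¬open_valve -> record_ledger), and O(¬open_valve) is already established, so O(record_ledger).
Premise 1 is O(¬close_hatch -> ¬record_ledger); contrapositively O(record_ledger -> close_hatch). Since O(record_ledger) holds, K gives O(close_hatch).
So O(close_hatch) holds — close_hatch is obligatory. None of the other listed options is made obligatory by any chain of premises.

close_hatch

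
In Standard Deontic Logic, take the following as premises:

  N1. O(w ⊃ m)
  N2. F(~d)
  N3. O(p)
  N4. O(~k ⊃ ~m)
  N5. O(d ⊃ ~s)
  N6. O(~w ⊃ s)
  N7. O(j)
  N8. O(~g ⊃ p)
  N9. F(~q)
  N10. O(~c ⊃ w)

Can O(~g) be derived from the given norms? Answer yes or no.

Premise 8 is O(~g ⊃ p); even if O(p) held, inferring O(~g) would be affirming the consequent — invalid.
No other premise forces O(~g). An ideal world satisfying every premise can still have ~g false, so O(~g) is not derivable.

No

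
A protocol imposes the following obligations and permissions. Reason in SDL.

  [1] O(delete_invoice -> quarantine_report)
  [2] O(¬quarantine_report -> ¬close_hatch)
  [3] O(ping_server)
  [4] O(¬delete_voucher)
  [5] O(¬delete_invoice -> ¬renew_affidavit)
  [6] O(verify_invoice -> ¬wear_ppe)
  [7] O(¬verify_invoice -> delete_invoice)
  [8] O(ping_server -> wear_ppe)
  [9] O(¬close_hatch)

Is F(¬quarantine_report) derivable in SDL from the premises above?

Premise 3 gives O(ping_server).
With premise 8, O(ping_server -> wear_ppe), the K-axiom yields O(wear_ppe).
Premise 6, O(verify_invoice -> ¬wear_ppe), contraposes to O(wear_ppe -> ¬verify_invoice); with O(wear_ppe) we get O(¬verify_invoice).
Premise 7 is O(¬verify_invoice -> delete_invoice); since O(¬verify_invoice), deontic closure gives O(delete_invoice).
Applying K to premise 1 (O(delete_invoice -> quarantine_report)) and O(delete_invoice) yields O(quarantine_report).
Premises 2, 4, 5, 9 do not contribute to this derivation.
So O(quarantine_report) holds, i.e. F(¬quarantine_report). The claim follows.

Yes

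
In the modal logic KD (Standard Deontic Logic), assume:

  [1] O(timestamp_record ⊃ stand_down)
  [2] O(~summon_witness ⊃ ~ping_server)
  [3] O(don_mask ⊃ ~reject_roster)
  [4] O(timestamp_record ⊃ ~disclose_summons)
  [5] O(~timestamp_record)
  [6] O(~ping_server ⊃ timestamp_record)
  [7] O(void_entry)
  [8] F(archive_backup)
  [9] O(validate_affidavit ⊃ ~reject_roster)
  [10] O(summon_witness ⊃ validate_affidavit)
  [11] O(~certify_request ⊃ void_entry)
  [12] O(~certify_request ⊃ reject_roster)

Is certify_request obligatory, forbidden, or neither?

Obligatory

Premise 5 gives O(~timestamp_record).
The contrapositive of premise 6 (O(~ping_server ⊃ timestamp_record)) is O(~timestamp_record ⊃ ping_server), and O(~timestamp_record) is already established, so O(ping_server).
The contrapositive of premise 2 (O(~summon_witness ⊃ ~ping_server)) is O(ping_server ⊃ summon_witness), and O(ping_server) is already established, so O(summon_witness).
With premise 10, O(summon_witness ⊃ validate_affidavit), the K-axiom yields O(validate_affidavit).
With premise 9, O(validate_affidavit ⊃ ~reject_roster), the K-axiom yields O(~reject_roster).
The contrapositive of premise 12 (O(~certify_request ⊃ reject_roster)) is O(~reject_roster ⊃ certify_request), and O(~reject_roster) is already established, so O(certify_request).
Premises 1, 3, 4, 7, 8, 11 do not contribute to this derivation.
Hence certify_request is obligatory.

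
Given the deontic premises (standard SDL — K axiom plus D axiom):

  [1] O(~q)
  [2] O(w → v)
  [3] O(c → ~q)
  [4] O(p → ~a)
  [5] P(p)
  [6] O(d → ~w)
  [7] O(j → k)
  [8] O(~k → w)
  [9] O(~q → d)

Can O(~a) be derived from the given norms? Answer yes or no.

Premise 4 is O(p → ~a), but O(p) is not derivable from the premises (the permission P(p) asserts only ~O(~p), not O(p)), so it does not yield O(~a).
No other premise forces O(~a). An ideal world satisfying every premise can still have ~a false, so O(~a) is not derivable.

No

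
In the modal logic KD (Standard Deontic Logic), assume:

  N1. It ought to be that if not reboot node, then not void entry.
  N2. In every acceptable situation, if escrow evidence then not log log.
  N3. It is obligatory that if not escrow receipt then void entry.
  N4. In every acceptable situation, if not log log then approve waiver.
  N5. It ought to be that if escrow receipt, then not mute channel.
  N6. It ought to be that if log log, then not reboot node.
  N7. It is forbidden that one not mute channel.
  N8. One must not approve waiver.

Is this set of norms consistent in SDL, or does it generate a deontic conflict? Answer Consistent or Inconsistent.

Inconsistent

F(¬mute_channel) at premise 7 means O(mute_channel).
Premise 5, O(escrow_receipt → ¬mute_channel), contraposes to O(mute_channel → ¬escrow_receipt); with O(mute_channel) we get O(¬escrow_receipt).
With premise 3, O(¬escrow_receipt → void_entry), the K-axiom yields O(void_entry).
The contrapositive of premise 1 (O(¬reboot_node → ¬void_entry)) is O(void_entry → reboot_node), and O(void_entry) is already established, so O(reboot_node).
The contrapositive of premise 6 (O(log_log → ¬reboot_node)) is O(reboot_node → ¬log_log), and O(reboot_node) is already established, so O(¬log_log).
With premise 4, O(¬log_log → approve_waiver), the K-axiom yields O(approve_waiver).
But premise 8, F(approve_waiver), means O(¬approve_waiver).
We now have both O(approve_waiver) and O(¬approve_waiver) — approve_waiver is simultaneously obligatory and forbidden, violating the D-axiom.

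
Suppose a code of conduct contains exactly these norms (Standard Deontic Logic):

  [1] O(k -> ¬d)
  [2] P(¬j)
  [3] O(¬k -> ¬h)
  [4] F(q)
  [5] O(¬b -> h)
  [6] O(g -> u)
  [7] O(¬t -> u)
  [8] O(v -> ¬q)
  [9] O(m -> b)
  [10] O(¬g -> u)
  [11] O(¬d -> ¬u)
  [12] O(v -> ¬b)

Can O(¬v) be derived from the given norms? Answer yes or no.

Yes

Premises 6 and 10 cover both cases: O(g -> u) and O(¬g -> u). Since g ∨ ¬g is a tautology, O(u) follows.
Premise 11, O(¬d -> ¬u), contraposes to O(u -> d); with O(u) we get O(d).
Premise 1, O(k -> ¬d), contraposes to O(d -> ¬k); with O(d) we get O(¬k).
Applying K to premise 3 (O(¬k -> ¬h)) and O(¬k) yields O(¬h).
The contrapositive of premise 5 (O(¬b -> h)) is O(¬h -> b), and O(¬h) is already established, so O(b).
Premise 12 is O(v -> ¬b); contrapositively O(b -> ¬v). Since O(b) holds, K gives O(¬v).
Premises 2, 4, 7, 8, 9 do not contribute to this derivation.
So O(¬v) follows.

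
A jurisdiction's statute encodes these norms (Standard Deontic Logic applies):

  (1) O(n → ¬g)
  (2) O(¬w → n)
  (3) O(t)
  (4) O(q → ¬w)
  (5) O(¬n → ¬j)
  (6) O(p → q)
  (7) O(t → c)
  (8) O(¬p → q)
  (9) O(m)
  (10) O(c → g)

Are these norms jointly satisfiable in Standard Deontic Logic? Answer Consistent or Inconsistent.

Premises 8 and 6 cover both cases: O(¬p → q) and O(p → q). Since ¬p ∨ p is a tautology, O(q) follows.
Premise 4 is O(q → ¬w); since O(q), deontic closure gives O(¬w).
With premise 2, O(¬w → n), the K-axiom yields O(n).
Applying K to premise 1 (O(n → ¬g)) and O(n) yields O(¬g).
The contrapositive of premise 10 (O(c → g)) is O(¬g → ¬c), and O(¬g) is already established, so O(¬c).
Premise 7, O(t → c), contraposes to O(¬c → ¬t); with O(¬c) we get O(¬t).
However, premise 3 gives O(t).
We now have both O(¬t) and O(t) — t is simultaneously obligatory and forbidden, violating the D-axiom.

Inconsistent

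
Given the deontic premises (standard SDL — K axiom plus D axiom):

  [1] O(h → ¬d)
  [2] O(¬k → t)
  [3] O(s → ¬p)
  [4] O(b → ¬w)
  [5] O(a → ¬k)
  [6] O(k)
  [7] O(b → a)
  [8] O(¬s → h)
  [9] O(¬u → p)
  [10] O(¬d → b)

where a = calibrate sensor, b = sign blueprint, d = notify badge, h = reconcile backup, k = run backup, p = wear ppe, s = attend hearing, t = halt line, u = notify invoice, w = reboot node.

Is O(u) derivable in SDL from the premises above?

Yes

Premise 6 states O(k) outright.
The contrapositive of premise 5 (O(a → ¬k)) is O(k → ¬a), and O(k) is already established, so O(¬a).
Premise 7 is O(b → a); contrapositively O(¬a → ¬b). Since O(¬a) holds, K gives O(¬b).
Premise 10 is O(¬d → b); contrapositively O(¬b → d). Since O(¬b) holds, K gives O(d).
The contrapositive of premise 1 (O(h → ¬d)) is O(d → ¬h), and O(d) is already established, so O(¬h).
Premise 8 is O(¬s → h); contrapositively O(¬h → s). Since O(¬h) holds, K gives O(s).
Premise 3 is O(s → ¬p); since O(s), deontic closure gives O(¬p).
Premise 9, O(¬u → p), contraposes to O(¬p → u); with O(¬p) we get O(u).
Premises 2, 4 do not contribute to this derivation.
So O(u) follows.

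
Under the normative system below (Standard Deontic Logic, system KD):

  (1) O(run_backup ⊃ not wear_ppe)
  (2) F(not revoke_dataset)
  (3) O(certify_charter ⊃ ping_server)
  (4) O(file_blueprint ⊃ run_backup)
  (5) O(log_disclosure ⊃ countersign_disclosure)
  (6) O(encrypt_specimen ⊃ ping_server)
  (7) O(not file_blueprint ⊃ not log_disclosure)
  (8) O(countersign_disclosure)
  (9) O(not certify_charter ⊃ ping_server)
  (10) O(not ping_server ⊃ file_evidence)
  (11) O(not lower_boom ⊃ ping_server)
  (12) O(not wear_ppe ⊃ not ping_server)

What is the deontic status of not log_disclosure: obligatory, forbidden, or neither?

Obligatory

By case analysis on not certify_charter: premise 9 gives O(not certify_charter ⊃ ping_server) and premise 3 gives O(certify_charter ⊃ ping_server), so O(ping_server) either way.
Premise 12, O(not wear_ppe ⊃ not ping_server), contraposes to O(ping_server ⊃ wear_ppe); with O(ping_server) we get O(wear_ppe).
Premise 1 is O(run_backup ⊃ not wear_ppe); contrapositively O(wear_ppe ⊃ not run_backup). Since O(wear_ppe) holds, K gives O(not run_backup).
Premise 4 is O(file_blueprint ⊃ run_backup); contrapositively O(not run_backup ⊃ not file_blueprint). Since O(not run_backup) holds, K gives O(not file_blueprint).
From O(not file_blueprint) and premise 7, O(not file_blueprint ⊃ not log_disclosure), we obtain O(not log_disclosure).
Premises 2, 5, 6, 8, 10, 11 do not contribute to this derivation.
Hence not log_disclosure is obligatory.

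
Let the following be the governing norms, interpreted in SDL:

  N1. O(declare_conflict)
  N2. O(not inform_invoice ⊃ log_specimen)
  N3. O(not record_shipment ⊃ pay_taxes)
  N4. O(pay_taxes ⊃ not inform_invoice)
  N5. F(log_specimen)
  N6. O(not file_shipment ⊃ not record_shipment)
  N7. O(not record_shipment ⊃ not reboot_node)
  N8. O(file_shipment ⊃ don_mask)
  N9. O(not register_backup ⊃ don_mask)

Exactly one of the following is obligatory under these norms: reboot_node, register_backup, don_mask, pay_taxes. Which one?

Premise 5 is F(log_specimen), i.e. O(not log_specimen).
Premise 2 is O(not inform_invoice ⊃ log_specimen); contrapositively O(not log_specimen ⊃ inform_invoice). Since O(not log_specimen) holds, K gives O(inform_invoice).
Premise 4, O(pay_taxes ⊃ not inform_invoice), contraposes to O(inform_invoice ⊃ not pay_taxes); with O(inform_invoice) we get O(not pay_taxes).
The contrapositive of premise 3 (O(not record_shipment ⊃ pay_taxes)) is O(not pay_taxes ⊃ record_shipment), and O(not pay_taxes) is already established, so O(record_shipment).
Premise 6 is O(not file_shipment ⊃ not record_shipment); contrapositively O(record_shipment ⊃ file_shipment). Since O(record_shipment) holds, K gives O(file_shipment).
Applying K to premise 8 (O(file_shipment ⊃ don_mask)) and O(file_shipment) yields O(don_mask).
So O(don_mask) holds — don_mask is obligatory. None of the other listed options is made obligatory by any chain of premises.

don_mask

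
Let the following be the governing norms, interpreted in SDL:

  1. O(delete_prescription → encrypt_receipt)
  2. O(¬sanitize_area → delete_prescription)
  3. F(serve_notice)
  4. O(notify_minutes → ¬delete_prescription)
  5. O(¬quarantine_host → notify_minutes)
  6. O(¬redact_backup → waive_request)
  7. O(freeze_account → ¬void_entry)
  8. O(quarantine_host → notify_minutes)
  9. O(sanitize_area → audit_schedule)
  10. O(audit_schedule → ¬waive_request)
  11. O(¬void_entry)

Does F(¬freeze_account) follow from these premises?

No

Premise 7 is O(freeze_account → ¬void_entry); even if O(¬void_entry) held, inferring O(freeze_account) would be affirming the consequent — invalid.
No other premise forces O(freeze_account). An ideal world satisfying every premise can still have ¬freeze_account true, so F(¬freeze_account) is not derivable.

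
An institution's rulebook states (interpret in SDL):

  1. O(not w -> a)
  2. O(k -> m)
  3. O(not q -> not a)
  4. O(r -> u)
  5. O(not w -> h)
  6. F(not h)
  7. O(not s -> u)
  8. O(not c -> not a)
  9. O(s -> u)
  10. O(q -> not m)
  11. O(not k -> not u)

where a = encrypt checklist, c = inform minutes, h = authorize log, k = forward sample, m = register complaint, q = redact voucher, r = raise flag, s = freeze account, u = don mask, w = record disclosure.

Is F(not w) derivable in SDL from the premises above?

Yes

By case analysis on s: premise 9 gives O(s -> u) and premise 7 gives O(not s -> u), so O(u) either way.
The contrapositive of premise 11 (O(not k -> not u)) is O(u -> k), and O(u) is already established, so O(k).
Premise 2 is O(k -> m); since O(k), deontic closure gives O(m).
Premise 10 is O(q -> not m); contrapositively O(m -> not q). Since O(m) holds, K gives O(not q).
From O(not q) and premise 3, O(not q -> not a), we obtain O(not a).
Premise 1 is O(not w -> a); contrapositively O(not a -> w). Since O(not a) holds, K gives O(w).
Premises 4, 5, 6, 8 do not contribute to this derivation.
So O(w) holds, i.e. F(not w). The claim follows.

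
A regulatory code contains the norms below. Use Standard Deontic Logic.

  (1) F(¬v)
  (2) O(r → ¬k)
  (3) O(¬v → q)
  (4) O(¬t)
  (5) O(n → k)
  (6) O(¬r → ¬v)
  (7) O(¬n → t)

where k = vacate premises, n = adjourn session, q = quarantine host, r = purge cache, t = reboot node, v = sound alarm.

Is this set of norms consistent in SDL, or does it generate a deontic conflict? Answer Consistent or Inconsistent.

F(¬v) at premise 1 means O(v).
Premise 6 is O(¬r → ¬v); contrapositively O(v → r). Since O(v) holds, K gives O(r).
Applying K to premise 2 (O(r → ¬k)) and O(r) yields O(¬k).
Premise 5, O(n → k), contraposes to O(¬k → ¬n); with O(¬k) we get O(¬n).
With premise 7, O(¬n → t), the K-axiom yields O(t).
However, premise 4 gives O(¬t).
We now have both O(t) and O(¬t) — t is simultaneously obligatory and forbidden, violating the D-axiom.

Inconsistent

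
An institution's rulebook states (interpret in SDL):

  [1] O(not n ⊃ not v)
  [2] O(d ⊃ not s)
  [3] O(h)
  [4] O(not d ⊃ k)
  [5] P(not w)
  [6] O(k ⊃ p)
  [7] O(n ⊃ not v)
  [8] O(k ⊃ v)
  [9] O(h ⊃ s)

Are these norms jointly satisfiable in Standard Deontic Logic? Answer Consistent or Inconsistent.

Inconsistent

Premises 7 and 1 cover both cases: O(n ⊃ not v) and O(not n ⊃ not v). Since n ∨ not n is a tautology, O(not v) follows.
Premise 8 is O(k ⊃ v); contrapositively O(not v ⊃ not k). Since O(not v) holds, K gives O(not k).
Premise 4, O(not d ⊃ k), contraposes to O(not k ⊃ d); with O(not k) we get O(d).
From O(d) and premise 2, O(d ⊃ not s), we obtain O(not s).
Premise 9 is O(h ⊃ s); contrapositively O(not s ⊃ not h). Since O(not s) holds, K gives O(not h).
Yet premise 3 states O(h).
We now have both O(not h) and O(h) — h is simultaneously obligatory and forbidden, violating the D-axiom.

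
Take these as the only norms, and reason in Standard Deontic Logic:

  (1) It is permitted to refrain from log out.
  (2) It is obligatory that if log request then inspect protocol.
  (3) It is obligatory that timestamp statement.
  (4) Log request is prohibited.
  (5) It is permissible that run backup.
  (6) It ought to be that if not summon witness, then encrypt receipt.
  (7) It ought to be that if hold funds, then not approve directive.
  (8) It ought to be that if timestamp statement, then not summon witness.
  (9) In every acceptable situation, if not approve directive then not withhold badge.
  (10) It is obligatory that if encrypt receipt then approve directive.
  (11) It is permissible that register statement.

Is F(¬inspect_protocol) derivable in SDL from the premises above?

Premise 2 is O(log_request → inspect_protocol), but O(log_request) is not derivable from the premises, so it does not yield O(inspect_protocol).
No other premise forces O(inspect_protocol). An ideal world satisfying every premise can still have ¬inspect_protocol true, so F(¬inspect_protocol) is not derivable.

No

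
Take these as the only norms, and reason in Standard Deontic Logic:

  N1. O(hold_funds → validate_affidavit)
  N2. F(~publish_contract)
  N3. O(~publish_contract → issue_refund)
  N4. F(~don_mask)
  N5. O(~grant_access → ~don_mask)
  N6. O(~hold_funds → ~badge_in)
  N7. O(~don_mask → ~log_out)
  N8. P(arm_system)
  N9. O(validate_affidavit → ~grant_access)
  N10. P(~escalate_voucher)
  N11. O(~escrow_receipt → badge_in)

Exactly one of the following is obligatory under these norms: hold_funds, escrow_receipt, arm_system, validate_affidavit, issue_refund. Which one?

F(~don_mask) at premise 4 means O(don_mask).
Premise 5, O(~grant_access → ~don_mask), contraposes to O(don_mask → grant_access); with O(don_mask) we get O(grant_access).
Premise 9 is O(validate_affidavit → ~grant_access); contrapositively O(grant_access → ~validate_affidavit). Since O(grant_access) holds, K gives O(~validate_affidavit).
The contrapositive of premise 1 (O(hold_funds → validate_affidavit)) is O(~validate_affidavit → ~hold_funds), and O(~validate_affidavit) is already established, so O(~hold_funds).
With premise 6, O(~hold_funds → ~badge_in), the K-axiom yields O(~badge_in).
The contrapositive of premise 11 (O(~escrow_receipt → badge_in)) is O(~badge_in → escrow_receipt), and O(~badge_in) is already established, so O(escrow_receipt).
So O(escrow_receipt) holds — escrow_receipt is obligatory. None of the other listed options is made obligatory by any chain of premises.

escrow_receipt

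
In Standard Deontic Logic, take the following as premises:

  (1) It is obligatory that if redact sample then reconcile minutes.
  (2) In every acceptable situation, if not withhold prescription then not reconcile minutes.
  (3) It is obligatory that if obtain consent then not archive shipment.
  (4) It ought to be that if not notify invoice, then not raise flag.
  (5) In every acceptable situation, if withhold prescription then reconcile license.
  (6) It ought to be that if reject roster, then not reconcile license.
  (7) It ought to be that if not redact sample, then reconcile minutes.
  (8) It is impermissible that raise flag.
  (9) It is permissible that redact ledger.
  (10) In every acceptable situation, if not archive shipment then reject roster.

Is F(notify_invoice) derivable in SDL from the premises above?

No

Premise 4 is O(¬notify_invoice → ¬raise_flag); even if O(¬raise_flag) held, inferring O(¬notify_invoice) would be affirming the consequent — invalid.
No other premise forces O(¬notify_invoice). An ideal world satisfying every premise can still have notify_invoice true, so F(notify_invoice) is not derivable.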